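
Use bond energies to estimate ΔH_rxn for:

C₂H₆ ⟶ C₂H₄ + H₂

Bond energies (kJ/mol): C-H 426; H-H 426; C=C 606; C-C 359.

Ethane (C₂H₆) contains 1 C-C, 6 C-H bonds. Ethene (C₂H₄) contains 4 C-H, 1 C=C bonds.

ΔH ≈ +179 kJ

Bonds broken (reactants):
  C-C: 1 × 359 = 359
  C-H: 6 × 426 = 2556
  Σ(broken) = 2915 kJ
Bonds formed (products):
  C-H: 4 × 426 = 1704
  C=C: 1 × 606 = 606
  H-H: 1 × 426 = 426
  Σ(formed) = 2736 kJ
ΔH = Σ(broken) − Σ(formed) = 2915 − 2736 = +179 kJ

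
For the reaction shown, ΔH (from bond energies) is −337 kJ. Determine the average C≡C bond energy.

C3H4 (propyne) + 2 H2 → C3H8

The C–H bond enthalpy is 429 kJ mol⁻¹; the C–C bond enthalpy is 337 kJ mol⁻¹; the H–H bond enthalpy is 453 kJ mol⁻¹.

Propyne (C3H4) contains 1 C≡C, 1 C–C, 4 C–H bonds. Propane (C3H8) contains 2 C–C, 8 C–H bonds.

Let D be the C≡C bond energy.
Σ(broken) = 1×D + 1×337 + 4×429 + 2×453 = 2959 + D
Σ(formed) = 2×337 + 8×429 = 4106
ΔH = Σ(broken) − Σ(formed) = (2959 + D) − (4106) = −1147 + D
Setting this equal to −337 kJ gives D = 810 kJ/mol.

D(C≡C) ≈ 810 kJ/mol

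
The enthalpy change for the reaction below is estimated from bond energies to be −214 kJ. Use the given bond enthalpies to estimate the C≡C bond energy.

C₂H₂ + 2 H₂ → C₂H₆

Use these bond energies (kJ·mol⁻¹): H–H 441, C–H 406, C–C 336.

Let D be the C≡C bond energy.
Σ(broken) = 1×D + 2×406 + 2×441 = 1694 + D
Σ(formed) = 1×336 + 6×406 = 2772
ΔH = Σ(broken) − Σ(formed) = (1694 + D) − (2772) = −1078 + D
Setting this equal to −214 kJ gives D = 864 kJ/mol.

D(C≡C) ≈ 864 kJ/mol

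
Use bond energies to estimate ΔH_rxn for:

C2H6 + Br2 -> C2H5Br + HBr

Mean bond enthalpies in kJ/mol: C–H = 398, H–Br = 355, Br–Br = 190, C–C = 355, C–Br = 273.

ΔH ≈ −40 kJ

Bonds broken (reactants):
  Br–Br: 1 × 190 = 190
  C–C: 1 × 355 = 355
  C–H: 6 × 398 = 2388
  Σ(broken) = 2933 kJ
Bonds formed (products):
  C–Br: 1 × 273 = 273
  C–C: 1 × 355 = 355
  C–H: 5 × 398 = 1990
  H–Br: 1 × 355 = 355
  Σ(formed) = 2973 kJ
ΔH = Σ(broken) − Σ(formed) = 2933 − 2973 = −40 kJ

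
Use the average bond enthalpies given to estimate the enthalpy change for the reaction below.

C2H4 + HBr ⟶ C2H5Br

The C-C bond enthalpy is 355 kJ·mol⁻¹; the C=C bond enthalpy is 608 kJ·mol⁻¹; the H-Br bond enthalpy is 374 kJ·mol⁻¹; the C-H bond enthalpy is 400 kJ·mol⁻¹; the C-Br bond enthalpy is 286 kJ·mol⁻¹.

ΔH ≈ −59 kJ

Bonds broken (reactants):
  C-H: 4 × 400 = 1600
  C=C: 1 × 608 = 608
  H-Br: 1 × 374 = 374
  Σ(broken) = 2582 kJ
Bonds formed (products):
  C-Br: 1 × 286 = 286
  C-C: 1 × 355 = 355
  C-H: 5 × 400 = 2000
  Σ(formed) = 2641 kJ
ΔH = Σ(broken) − Σ(formed) = 2582 − 2641 = −59 kJ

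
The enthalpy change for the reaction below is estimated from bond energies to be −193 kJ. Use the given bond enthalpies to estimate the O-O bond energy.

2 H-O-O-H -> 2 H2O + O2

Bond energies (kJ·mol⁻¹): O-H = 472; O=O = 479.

Let D be the O-O bond energy.
Σ(broken) = 4×472 + 2×D = 1888 + 2D
Σ(formed) = 4×472 + 1×479 = 2367
ΔH = Σ(broken) − Σ(formed) = (1888 + 2D) − (2367) = −479 + 2D
Setting this equal to −193 kJ gives 2D = 286, so D = 143 kJ/mol.

D(O-O) ≈ 143 kJ/mol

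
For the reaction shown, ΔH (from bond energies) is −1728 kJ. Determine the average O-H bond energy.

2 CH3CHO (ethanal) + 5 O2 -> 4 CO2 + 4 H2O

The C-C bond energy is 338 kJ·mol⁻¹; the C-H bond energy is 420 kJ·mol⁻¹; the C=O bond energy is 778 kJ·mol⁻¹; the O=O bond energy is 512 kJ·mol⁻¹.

Let D be the O-H bond energy.
Σ(broken) = 2×338 + 8×420 + 2×778 + 5×512 = 8152
Σ(formed) = 8×778 + 8×D = 6224 + 8D
ΔH = Σ(broken) − Σ(formed) = (8152) − (6224 + 8D) = +1928 − 8D
Setting this equal to −1728 kJ gives 8D = 3656, so D = 457 kJ/mol.

D(O-H) ≈ 457 kJ/mol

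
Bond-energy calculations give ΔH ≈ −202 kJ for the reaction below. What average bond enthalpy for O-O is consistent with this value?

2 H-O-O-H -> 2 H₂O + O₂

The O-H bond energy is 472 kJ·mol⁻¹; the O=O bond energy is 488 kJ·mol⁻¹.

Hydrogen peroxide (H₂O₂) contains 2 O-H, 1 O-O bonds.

D(O-O) ≈ 143 kJ/mol

Let D be the O-O bond energy.
Σ(broken) = 4×472 + 2×D = 1888 + 2D
Σ(formed) = 4×472 + 1×488 = 2376
ΔH = Σ(broken) − Σ(formed) = (1888 + 2D) − (2376) = −488 + 2D
Setting this equal to −202 kJ gives 2D = 286, so D = 143 kJ/mol.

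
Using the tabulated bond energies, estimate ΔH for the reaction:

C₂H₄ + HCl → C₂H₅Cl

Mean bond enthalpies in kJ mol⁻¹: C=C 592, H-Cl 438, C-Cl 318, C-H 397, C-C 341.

ΔH ≈ −26 kJ

Bonds broken (reactants):
  C-H: 4 × 397 = 1588
  C=C: 1 × 592 = 592
  H-Cl: 1 × 438 = 438
  Σ(broken) = 2618 kJ
Bonds formed (products):
  C-C: 1 × 341 = 341
  C-Cl: 1 × 318 = 318
  C-H: 5 × 397 = 1985
  Σ(formed) = 2644 kJ
ΔH = Σ(broken) − Σ(formed) = 2618 − 2644 = −26 kJ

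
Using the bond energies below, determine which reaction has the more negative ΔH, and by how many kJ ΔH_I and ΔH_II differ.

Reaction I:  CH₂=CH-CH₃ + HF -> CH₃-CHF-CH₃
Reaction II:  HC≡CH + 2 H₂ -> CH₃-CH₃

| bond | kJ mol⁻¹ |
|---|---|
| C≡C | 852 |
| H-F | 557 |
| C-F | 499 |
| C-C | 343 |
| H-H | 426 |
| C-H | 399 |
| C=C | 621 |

Reaction I:
  Bonds broken (reactants):
    C-C: 1 × 343 = 343
    C-H: 6 × 399 = 2394
    C=C: 1 × 621 = 621
    H-F: 1 × 557 = 557
    Σ(broken) = 3915 kJ
  Bonds formed (products):
    C-C: 2 × 343 = 686
    C-F: 1 × 499 = 499
    C-H: 7 × 399 = 2793
    Σ(formed) = 3978 kJ
  ΔH_I = 3915 − 3978 = −63 kJ
Reaction II:
  Bonds broken (reactants):
    C≡C: 1 × 852 = 852
    C-H: 2 × 399 = 798
    H-H: 2 × 426 = 852
    Σ(broken) = 2502 kJ
  Bonds formed (products):
    C-C: 1 × 343 = 343
    C-H: 6 × 399 = 2394
    Σ(formed) = 2737 kJ
  ΔH_II = 2502 − 2737 = −235 kJ
ΔH_I − ΔH_II = +172 kJ, so reaction II has the more negative ΔH; |ΔH_I − ΔH_II| = 172 kJ.

Reaction II, by 172 kJ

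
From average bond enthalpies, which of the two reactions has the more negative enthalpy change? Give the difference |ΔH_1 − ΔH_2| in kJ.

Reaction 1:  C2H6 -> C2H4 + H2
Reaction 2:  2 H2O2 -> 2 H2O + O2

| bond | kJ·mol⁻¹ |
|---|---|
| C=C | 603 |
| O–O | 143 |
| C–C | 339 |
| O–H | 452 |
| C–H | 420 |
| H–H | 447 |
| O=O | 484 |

Reaction 2, by 327 kJ

Reaction 1:
  Bonds broken (reactants):
    C–C: 1 × 339 = 339
    C–H: 6 × 420 = 2520
    Σ(broken) = 2859 kJ
  Bonds formed (products):
    C–H: 4 × 420 = 1680
    C=C: 1 × 603 = 603
    H–H: 1 × 447 = 447
    Σ(formed) = 2730 kJ
  ΔH_1 = 2859 − 2730 = +129 kJ
Reaction 2:
  Bonds broken (reactants):
    O–H: 4 × 452 = 1808
    O–O: 2 × 143 = 286
    Σ(broken) = 2094 kJ
  Bonds formed (products):
    O–H: 4 × 452 = 1808
    O=O: 1 × 484 = 484
    Σ(formed) = 2292 kJ
  ΔH_2 = 2094 − 2292 = −198 kJ
ΔH_1 − ΔH_2 = +327 kJ, so reaction 2 has the more negative ΔH; |ΔH_1 − ΔH_2| = 327 kJ.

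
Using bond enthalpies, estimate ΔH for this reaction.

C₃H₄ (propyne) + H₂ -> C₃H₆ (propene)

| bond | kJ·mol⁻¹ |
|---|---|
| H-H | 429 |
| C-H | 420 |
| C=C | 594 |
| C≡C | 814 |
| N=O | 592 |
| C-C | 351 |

Bonds broken (reactants):
  C≡C: 1 × 814 = 814
  C-C: 1 × 351 = 351
  C-H: 4 × 420 = 1680
  H-H: 1 × 429 = 429
  Σ(broken) = 3274 kJ
Bonds formed (products):
  C-C: 1 × 351 = 351
  C-H: 6 × 420 = 2520
  C=C: 1 × 594 = 594
  Σ(formed) = 3465 kJ
ΔH = Σ(broken) − Σ(formed) = 3274 − 3465 = −191 kJ

ΔH ≈ −191 kJ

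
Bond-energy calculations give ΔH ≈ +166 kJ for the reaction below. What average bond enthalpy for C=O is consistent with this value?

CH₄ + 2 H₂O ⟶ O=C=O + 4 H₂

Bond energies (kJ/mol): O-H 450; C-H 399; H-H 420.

D(C=O) ≈ 775 kJ/mol

Let D be the C=O bond energy.
Σ(broken) = 4×399 + 4×450 = 3396
Σ(formed) = 2×D + 4×420 = 1680 + 2D
ΔH = Σ(broken) − Σ(formed) = (3396) − (1680 + 2D) = +1716 − 2D
Setting this equal to +166 kJ gives 2D = 1550, so D = 775 kJ/mol.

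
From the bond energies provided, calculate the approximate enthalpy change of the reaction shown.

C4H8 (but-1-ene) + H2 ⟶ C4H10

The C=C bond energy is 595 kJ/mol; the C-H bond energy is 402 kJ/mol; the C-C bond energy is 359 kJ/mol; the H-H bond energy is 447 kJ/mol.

Bonds broken (reactants):
  C-C: 2 × 359 = 718
  C-H: 8 × 402 = 3216
  C=C: 1 × 595 = 595
  H-H: 1 × 447 = 447
  Σ(broken) = 4976 kJ
Bonds formed (products):
  C-C: 3 × 359 = 1077
  C-H: 10 × 402 = 4020
  Σ(formed) = 5097 kJ
ΔH = Σ(broken) − Σ(formed) = 4976 − 5097 = −121 kJ

ΔH ≈ −121 kJ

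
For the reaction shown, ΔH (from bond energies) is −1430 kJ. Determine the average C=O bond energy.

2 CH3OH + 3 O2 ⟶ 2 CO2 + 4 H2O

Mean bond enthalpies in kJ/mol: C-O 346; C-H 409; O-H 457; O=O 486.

D(C=O) ≈ 823 kJ/mol

Let D be the C=O bond energy.
Σ(broken) = 6×409 + 2×346 + 2×457 + 3×486 = 5518
Σ(formed) = 4×D + 8×457 = 3656 + 4D
ΔH = Σ(broken) − Σ(formed) = (5518) − (3656 + 4D) = +1862 − 4D
Setting this equal to −1430 kJ gives 4D = 3292, so D = 823 kJ/mol.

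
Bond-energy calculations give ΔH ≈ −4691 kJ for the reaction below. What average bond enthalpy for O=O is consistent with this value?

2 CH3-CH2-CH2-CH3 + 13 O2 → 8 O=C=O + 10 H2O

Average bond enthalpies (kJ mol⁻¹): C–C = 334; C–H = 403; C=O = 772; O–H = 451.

D(O=O) ≈ 509 kJ/mol

Let D be the O=O bond energy.
Σ(broken) = 6×334 + 20×403 + 13×D = 10064 + 13D
Σ(formed) = 16×772 + 20×451 = 21372
ΔH = Σ(broken) − Σ(formed) = (10064 + 13D) − (21372) = −11308 + 13D
Setting this equal to −4691 kJ gives 13D = 6617, so D = 509 kJ/mol.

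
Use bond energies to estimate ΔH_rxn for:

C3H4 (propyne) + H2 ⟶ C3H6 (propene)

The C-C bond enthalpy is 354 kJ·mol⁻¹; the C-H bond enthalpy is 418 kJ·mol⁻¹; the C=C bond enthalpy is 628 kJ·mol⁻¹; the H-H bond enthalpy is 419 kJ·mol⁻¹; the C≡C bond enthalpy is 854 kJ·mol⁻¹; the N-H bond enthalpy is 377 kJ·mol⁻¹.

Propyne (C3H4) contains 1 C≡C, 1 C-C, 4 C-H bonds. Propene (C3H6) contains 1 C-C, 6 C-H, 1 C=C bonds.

Bonds broken (reactants):
  C≡C: 1 × 854 = 854
  C-C: 1 × 354 = 354
  C-H: 4 × 418 = 1672
  H-H: 1 × 419 = 419
  Σ(broken) = 3299 kJ
Bonds formed (products):
  C-C: 1 × 354 = 354
  C-H: 6 × 418 = 2508
  C=C: 1 × 628 = 628
  Σ(formed) = 3490 kJ
ΔH = Σ(broken) − Σ(formed) = 3299 − 3490 = −191 kJ

ΔH ≈ −191 kJ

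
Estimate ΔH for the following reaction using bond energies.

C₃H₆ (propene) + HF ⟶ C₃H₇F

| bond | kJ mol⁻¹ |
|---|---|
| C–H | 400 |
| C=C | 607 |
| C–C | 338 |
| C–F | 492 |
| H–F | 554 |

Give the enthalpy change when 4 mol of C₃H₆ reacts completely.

ΔH = −276 kJ

Bonds broken (reactants):
  C–C: 1 × 338 = 338
  C–H: 6 × 400 = 2400
  C=C: 1 × 607 = 607
  H–F: 1 × 554 = 554
  Σ(broken) = 3899 kJ
Bonds formed (products):
  C–C: 2 × 338 = 676
  C–F: 1 × 492 = 492
  C–H: 7 × 400 = 2800
  Σ(formed) = 3968 kJ
ΔH = Σ(broken) − Σ(formed) = 3899 − 3968 = −69 kJ
For 4× the reaction as written: 4 × (−69) = −276 kJ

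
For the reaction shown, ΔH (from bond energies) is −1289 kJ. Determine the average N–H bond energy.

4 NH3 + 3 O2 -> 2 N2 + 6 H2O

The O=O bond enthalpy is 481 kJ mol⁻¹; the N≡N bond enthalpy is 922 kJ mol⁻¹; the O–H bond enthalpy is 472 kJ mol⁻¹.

Let D be the N–H bond energy.
Σ(broken) = 12×D + 3×481 = 1443 + 12D
Σ(formed) = 2×922 + 12×472 = 7508
ΔH = Σ(broken) − Σ(formed) = (1443 + 12D) − (7508) = −6065 + 12D
Setting this equal to −1289 kJ gives 12D = 4776, so D = 398 kJ/mol.

D(N–H) ≈ 398 kJ/mol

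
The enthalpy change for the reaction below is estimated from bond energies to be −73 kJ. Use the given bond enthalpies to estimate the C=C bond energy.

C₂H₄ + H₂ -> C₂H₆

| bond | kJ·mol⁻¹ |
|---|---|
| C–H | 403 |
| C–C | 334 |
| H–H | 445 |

Let D be the C=C bond energy.
Σ(broken) = 4×403 + 1×D + 1×445 = 2057 + D
Σ(formed) = 1×334 + 6×403 = 2752
ΔH = Σ(broken) − Σ(formed) = (2057 + D) − (2752) = −695 + D
Setting this equal to −73 kJ gives D = 622 kJ/mol.

D(C=C) ≈ 622 kJ/mol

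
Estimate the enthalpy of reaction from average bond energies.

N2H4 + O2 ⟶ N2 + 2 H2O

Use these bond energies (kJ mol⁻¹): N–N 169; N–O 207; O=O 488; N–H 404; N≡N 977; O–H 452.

ΔH ≈ −512 kJ

Bonds broken (reactants):
  N–H: 4 × 404 = 1616
  N–N: 1 × 169 = 169
  O=O: 1 × 488 = 488
  Σ(broken) = 2273 kJ
Bonds formed (products):
  N≡N: 1 × 977 = 977
  O–H: 4 × 452 = 1808
  Σ(formed) = 2785 kJ
ΔH = Σ(broken) − Σ(formed) = 2273 − 2785 = −512 kJ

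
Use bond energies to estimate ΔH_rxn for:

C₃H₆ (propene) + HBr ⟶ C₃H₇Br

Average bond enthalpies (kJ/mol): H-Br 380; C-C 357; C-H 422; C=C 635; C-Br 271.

Bonds broken (reactants):
  C-C: 1 × 357 = 357
  C-H: 6 × 422 = 2532
  C=C: 1 × 635 = 635
  H-Br: 1 × 380 = 380
  Σ(broken) = 3904 kJ
Bonds formed (products):
  C-Br: 1 × 271 = 271
  C-C: 2 × 357 = 714
  C-H: 7 × 422 = 2954
  Σ(formed) = 3939 kJ
ΔH = Σ(broken) − Σ(formed) = 3904 − 3939 = −35 kJ

ΔH ≈ −35 kJ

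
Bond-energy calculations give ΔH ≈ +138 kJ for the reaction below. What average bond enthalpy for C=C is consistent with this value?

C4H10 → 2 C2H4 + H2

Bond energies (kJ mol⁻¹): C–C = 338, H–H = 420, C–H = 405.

Let D be the C=C bond energy.
Σ(broken) = 3×338 + 10×405 = 5064
Σ(formed) = 8×405 + 2×D + 1×420 = 3660 + 2D
ΔH = Σ(broken) − Σ(formed) = (5064) − (3660 + 2D) = +1404 − 2D
Setting this equal to +138 kJ gives 2D = 1266, so D = 633 kJ/mol.

D(C=C) ≈ 633 kJ/mol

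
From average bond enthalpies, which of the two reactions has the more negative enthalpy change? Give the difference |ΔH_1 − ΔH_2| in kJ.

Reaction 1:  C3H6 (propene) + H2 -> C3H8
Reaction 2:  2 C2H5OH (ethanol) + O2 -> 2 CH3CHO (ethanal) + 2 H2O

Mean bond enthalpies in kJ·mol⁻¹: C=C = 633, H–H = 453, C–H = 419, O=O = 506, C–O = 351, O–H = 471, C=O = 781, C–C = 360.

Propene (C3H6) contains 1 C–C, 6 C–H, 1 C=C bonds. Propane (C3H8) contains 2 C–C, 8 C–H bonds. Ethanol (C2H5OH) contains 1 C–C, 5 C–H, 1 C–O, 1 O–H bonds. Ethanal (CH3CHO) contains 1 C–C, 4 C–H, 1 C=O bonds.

Reaction 2, by 346 kJ

Reaction 1:
  Bonds broken (reactants):
    C–C: 1 × 360 = 360
    C–H: 6 × 419 = 2514
    C=C: 1 × 633 = 633
    H–H: 1 × 453 = 453
    Σ(broken) = 3960 kJ
  Bonds formed (products):
    C–C: 2 × 360 = 720
    C–H: 8 × 419 = 3352
    Σ(formed) = 4072 kJ
  ΔH_1 = 3960 − 4072 = −112 kJ
Reaction 2:
  Bonds broken (reactants):
    C–C: 2 × 360 = 720
    C–H: 10 × 419 = 4190
    C–O: 2 × 351 = 702
    O–H: 2 × 471 = 942
    O=O: 1 × 506 = 506
    Σ(broken) = 7060 kJ
  Bonds formed (products):
    C–C: 2 × 360 = 720
    C–H: 8 × 419 = 3352
    C=O: 2 × 781 = 1562
    O–H: 4 × 471 = 1884
    Σ(formed) = 7518 kJ
  ΔH_2 = 7060 − 7518 = −458 kJ
ΔH_1 − ΔH_2 = +346 kJ, so reaction 2 has the more negative ΔH; |ΔH_1 − ΔH_2| = 346 kJ.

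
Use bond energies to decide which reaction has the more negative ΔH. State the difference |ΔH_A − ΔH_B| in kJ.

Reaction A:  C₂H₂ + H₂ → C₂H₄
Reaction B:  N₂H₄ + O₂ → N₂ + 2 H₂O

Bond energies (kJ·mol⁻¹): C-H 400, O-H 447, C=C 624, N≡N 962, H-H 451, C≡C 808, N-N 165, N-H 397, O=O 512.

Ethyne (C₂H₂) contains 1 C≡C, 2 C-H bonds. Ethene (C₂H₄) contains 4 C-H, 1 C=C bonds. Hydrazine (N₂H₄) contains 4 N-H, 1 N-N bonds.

Reaction A:
  Bonds broken (reactants):
    C≡C: 1 × 808 = 808
    C-H: 2 × 400 = 800
    H-H: 1 × 451 = 451
    Σ(broken) = 2059 kJ
  Bonds formed (products):
    C-H: 4 × 400 = 1600
    C=C: 1 × 624 = 624
    Σ(formed) = 2224 kJ
  ΔH_A = 2059 − 2224 = −165 kJ
Reaction B:
  Bonds broken (reactants):
    N-H: 4 × 397 = 1588
    N-N: 1 × 165 = 165
    O=O: 1 × 512 = 512
    Σ(broken) = 2265 kJ
  Bonds formed (products):
    N≡N: 1 × 962 = 962
    O-H: 4 × 447 = 1788
    Σ(formed) = 2750 kJ
  ΔH_B = 2265 − 2750 = −485 kJ
ΔH_A − ΔH_B = +320 kJ, so reaction B has the more negative ΔH; |ΔH_A − ΔH_B| = 320 kJ.

Reaction B, by 320 kJ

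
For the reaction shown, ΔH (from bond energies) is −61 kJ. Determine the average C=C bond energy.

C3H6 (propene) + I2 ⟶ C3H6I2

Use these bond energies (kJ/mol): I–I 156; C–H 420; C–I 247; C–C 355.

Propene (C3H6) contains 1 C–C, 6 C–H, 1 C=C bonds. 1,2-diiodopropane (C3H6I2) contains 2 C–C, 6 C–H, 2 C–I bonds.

Let D be the C=C bond energy.
Σ(broken) = 1×355 + 6×420 + 1×D + 1×156 = 3031 + D
Σ(formed) = 2×355 + 6×420 + 2×247 = 3724
ΔH = Σ(broken) − Σ(formed) = (3031 + D) − (3724) = −693 + D
Setting this equal to −61 kJ gives D = 632 kJ/mol.

D(C=C) ≈ 632 kJ/mol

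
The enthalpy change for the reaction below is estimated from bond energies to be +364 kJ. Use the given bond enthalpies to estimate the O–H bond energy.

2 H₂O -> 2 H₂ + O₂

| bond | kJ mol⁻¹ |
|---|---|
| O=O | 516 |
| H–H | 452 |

D(O–H) ≈ 446 kJ/mol

Let D be the O–H bond energy.
Σ(broken) = 4×D = 4D
Σ(formed) = 2×452 + 1×516 = 1420
ΔH = Σ(broken) − Σ(formed) = (4D) − (1420) = −1420 + 4D
Setting this equal to +364 kJ gives 4D = 1784, so D = 446 kJ/mol.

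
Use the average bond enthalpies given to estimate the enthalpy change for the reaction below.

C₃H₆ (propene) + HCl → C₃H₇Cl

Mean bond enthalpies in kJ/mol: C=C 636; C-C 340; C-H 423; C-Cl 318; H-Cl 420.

ΔH ≈ −25 kJ

Bonds broken (reactants):
  C-C: 1 × 340 = 340
  C-H: 6 × 423 = 2538
  C=C: 1 × 636 = 636
  H-Cl: 1 × 420 = 420
  Σ(broken) = 3934 kJ
Bonds formed (products):
  C-C: 2 × 340 = 680
  C-Cl: 1 × 318 = 318
  C-H: 7 × 423 = 2961
  Σ(formed) = 3959 kJ
ΔH = Σ(broken) − Σ(formed) = 3934 − 3959 = −25 kJ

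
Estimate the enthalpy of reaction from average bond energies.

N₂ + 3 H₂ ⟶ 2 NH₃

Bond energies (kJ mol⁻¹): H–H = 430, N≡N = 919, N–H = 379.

ΔH ≈ −65 kJ

Bonds broken (reactants):
  H–H: 3 × 430 = 1290
  N≡N: 1 × 919 = 919
  Σ(broken) = 2209 kJ
Bonds formed (products):
  N–H: 6 × 379 = 2274
  Σ(formed) = 2274 kJ
ΔH = Σ(broken) − Σ(formed) = 2209 − 2274 = −65 kJ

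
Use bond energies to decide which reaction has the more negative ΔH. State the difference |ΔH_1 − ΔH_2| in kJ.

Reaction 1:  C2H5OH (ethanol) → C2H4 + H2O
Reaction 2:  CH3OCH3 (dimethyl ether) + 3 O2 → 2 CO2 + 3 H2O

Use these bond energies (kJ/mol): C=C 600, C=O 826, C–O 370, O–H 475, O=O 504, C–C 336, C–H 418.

Reaction 2, by 1443 kJ

Reaction 1:
  Bonds broken (reactants):
    C–C: 1 × 336 = 336
    C–H: 5 × 418 = 2090
    C–O: 1 × 370 = 370
    O–H: 1 × 475 = 475
    Σ(broken) = 3271 kJ
  Bonds formed (products):
    C–H: 4 × 418 = 1672
    C=C: 1 × 600 = 600
    O–H: 2 × 475 = 950
    Σ(formed) = 3222 kJ
  ΔH_1 = 3271 − 3222 = +49 kJ
Reaction 2:
  Bonds broken (reactants):
    C–H: 6 × 418 = 2508
    C–O: 2 × 370 = 740
    O=O: 3 × 504 = 1512
    Σ(broken) = 4760 kJ
  Bonds formed (products):
    C=O: 4 × 826 = 3304
    O–H: 6 × 475 = 2850
    Σ(formed) = 6154 kJ
  ΔH_2 = 4760 − 6154 = −1394 kJ
ΔH_1 − ΔH_2 = +1443 kJ, so reaction 2 has the more negative ΔH; |ΔH_1 − ΔH_2| = 1443 kJ.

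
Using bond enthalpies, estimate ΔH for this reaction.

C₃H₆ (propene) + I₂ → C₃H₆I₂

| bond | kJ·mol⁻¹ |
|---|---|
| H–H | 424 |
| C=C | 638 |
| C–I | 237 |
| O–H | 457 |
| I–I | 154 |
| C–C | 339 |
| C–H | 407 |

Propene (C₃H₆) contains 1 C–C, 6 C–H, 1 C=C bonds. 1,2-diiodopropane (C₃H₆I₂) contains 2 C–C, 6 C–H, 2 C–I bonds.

Bonds broken (reactants):
  C–C: 1 × 339 = 339
  C–H: 6 × 407 = 2442
  C=C: 1 × 638 = 638
  I–I: 1 × 154 = 154
  Σ(broken) = 3573 kJ
Bonds formed (products):
  C–C: 2 × 339 = 678
  C–H: 6 × 407 = 2442
  C–I: 2 × 237 = 474
  Σ(formed) = 3594 kJ
ΔH = Σ(broken) − Σ(formed) = 3573 − 3594 = −21 kJ

ΔH ≈ −21 kJ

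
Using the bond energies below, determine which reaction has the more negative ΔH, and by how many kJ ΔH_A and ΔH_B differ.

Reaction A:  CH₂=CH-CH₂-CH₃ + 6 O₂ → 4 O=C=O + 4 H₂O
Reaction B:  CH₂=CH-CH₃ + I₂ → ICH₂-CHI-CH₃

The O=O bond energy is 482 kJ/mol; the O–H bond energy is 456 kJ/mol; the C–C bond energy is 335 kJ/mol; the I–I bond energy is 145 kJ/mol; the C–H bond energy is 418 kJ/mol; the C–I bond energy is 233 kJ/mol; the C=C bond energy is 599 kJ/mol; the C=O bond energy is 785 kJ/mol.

Reaction A, by 2366 kJ

Reaction A:
  Bonds broken (reactants):
    C–C: 2 × 335 = 670
    C–H: 8 × 418 = 3344
    C=C: 1 × 599 = 599
    O=O: 6 × 482 = 2892
    Σ(broken) = 7505 kJ
  Bonds formed (products):
    C=O: 8 × 785 = 6280
    O–H: 8 × 456 = 3648
    Σ(formed) = 9928 kJ
  ΔH_A = 7505 − 9928 = −2423 kJ
Reaction B:
  Bonds broken (reactants):
    C–C: 1 × 335 = 335
    C–H: 6 × 418 = 2508
    C=C: 1 × 599 = 599
    I–I: 1 × 145 = 145
    Σ(broken) = 3587 kJ
  Bonds formed (products):
    C–C: 2 × 335 = 670
    C–H: 6 × 418 = 2508
    C–I: 2 × 233 = 466
    Σ(formed) = 3644 kJ
  ΔH_B = 3587 − 3644 = −57 kJ
ΔH_A − ΔH_B = −2366 kJ, so reaction A has the more negative ΔH; |ΔH_A − ΔH_B| = 2366 kJ.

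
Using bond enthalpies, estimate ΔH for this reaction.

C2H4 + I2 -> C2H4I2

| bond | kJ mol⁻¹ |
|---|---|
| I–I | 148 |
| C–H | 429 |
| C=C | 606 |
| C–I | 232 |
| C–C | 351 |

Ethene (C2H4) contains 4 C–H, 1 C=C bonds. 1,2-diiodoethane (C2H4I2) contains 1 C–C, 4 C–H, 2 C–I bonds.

ΔH ≈ −61 kJ

Bonds broken (reactants):
  C–H: 4 × 429 = 1716
  C=C: 1 × 606 = 606
  I–I: 1 × 148 = 148
  Σ(broken) = 2470 kJ
Bonds formed (products):
  C–C: 1 × 351 = 351
  C–H: 4 × 429 = 1716
  C–I: 2 × 232 = 464
  Σ(formed) = 2531 kJ
ΔH = Σ(broken) − Σ(formed) = 2470 − 2531 = −61 kJ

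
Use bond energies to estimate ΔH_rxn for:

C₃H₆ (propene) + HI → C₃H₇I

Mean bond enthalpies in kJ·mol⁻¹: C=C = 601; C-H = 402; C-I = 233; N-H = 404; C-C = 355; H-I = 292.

Bonds broken (reactants):
  C-C: 1 × 355 = 355
  C-H: 6 × 402 = 2412
  C=C: 1 × 601 = 601
  H-I: 1 × 292 = 292
  Σ(broken) = 3660 kJ
Bonds formed (products):
  C-C: 2 × 355 = 710
  C-H: 7 × 402 = 2814
  C-I: 1 × 233 = 233
  Σ(formed) = 3757 kJ
ΔH = Σ(broken) − Σ(formed) = 3660 − 3757 = −97 kJ

ΔH ≈ −97 kJ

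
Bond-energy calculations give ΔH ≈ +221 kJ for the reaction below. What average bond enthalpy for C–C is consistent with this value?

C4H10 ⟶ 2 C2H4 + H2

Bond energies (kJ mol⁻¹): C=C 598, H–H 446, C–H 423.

D(C–C) ≈ 339 kJ/mol

Let D be the C–C bond energy.
Σ(broken) = 3×D + 10×423 = 4230 + 3D
Σ(formed) = 8×423 + 2×598 + 1×446 = 5026
ΔH = Σ(broken) − Σ(formed) = (4230 + 3D) − (5026) = −796 + 3D
Setting this equal to +221 kJ gives 3D = 1017, so D = 339 kJ/mol.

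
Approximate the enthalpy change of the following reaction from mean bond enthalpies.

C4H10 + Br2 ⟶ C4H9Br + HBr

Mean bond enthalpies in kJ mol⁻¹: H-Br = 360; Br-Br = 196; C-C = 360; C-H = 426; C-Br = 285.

ΔH ≈ −23 kJ

Bonds broken (reactants):
  Br-Br: 1 × 196 = 196
  C-C: 3 × 360 = 1080
  C-H: 10 × 426 = 4260
  Σ(broken) = 5536 kJ
Bonds formed (products):
  C-Br: 1 × 285 = 285
  C-C: 3 × 360 = 1080
  C-H: 9 × 426 = 3834
  H-Br: 1 × 360 = 360
  Σ(formed) = 5559 kJ
ΔH = Σ(broken) − Σ(formed) = 5536 − 5559 = −23 kJ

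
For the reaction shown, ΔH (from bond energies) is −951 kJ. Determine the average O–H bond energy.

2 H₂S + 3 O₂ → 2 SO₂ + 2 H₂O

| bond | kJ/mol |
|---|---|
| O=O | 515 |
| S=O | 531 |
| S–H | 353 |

Let D be the O–H bond energy.
Σ(broken) = 3×515 + 4×353 = 2957
Σ(formed) = 4×D + 4×531 = 2124 + 4D
ΔH = Σ(broken) − Σ(formed) = (2957) − (2124 + 4D) = +833 − 4D
Setting this equal to −951 kJ gives 4D = 1784, so D = 446 kJ/mol.

D(O–H) ≈ 446 kJ/mol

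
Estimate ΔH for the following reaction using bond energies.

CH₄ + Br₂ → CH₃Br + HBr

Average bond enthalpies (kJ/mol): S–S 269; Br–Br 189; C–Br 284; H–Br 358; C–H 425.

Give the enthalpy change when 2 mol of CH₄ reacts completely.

ΔH = −56 kJ

Bonds broken (reactants):
  Br–Br: 1 × 189 = 189
  C–H: 4 × 425 = 1700
  Σ(broken) = 1889 kJ
Bonds formed (products):
  C–Br: 1 × 284 = 284
  C–H: 3 × 425 = 1275
  H–Br: 1 × 358 = 358
  Σ(formed) = 1917 kJ
ΔH = Σ(broken) − Σ(formed) = 1889 − 1917 = −28 kJ
For 2× the reaction as written: 2 × (−28) = −56 kJ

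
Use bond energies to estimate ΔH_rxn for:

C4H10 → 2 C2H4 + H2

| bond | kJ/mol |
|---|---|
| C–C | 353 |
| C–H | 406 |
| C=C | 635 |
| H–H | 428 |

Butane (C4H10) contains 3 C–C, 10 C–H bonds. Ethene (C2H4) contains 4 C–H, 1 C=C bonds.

ΔH ≈ +173 kJ

Bonds broken (reactants):
  C–C: 3 × 353 = 1059
  C–H: 10 × 406 = 4060
  Σ(broken) = 5119 kJ
Bonds formed (products):
  C–H: 8 × 406 = 3248
  C=C: 2 × 635 = 1270
  H–H: 1 × 428 = 428
  Σ(formed) = 4946 kJ
ΔH = Σ(broken) − Σ(formed) = 5119 − 4946 = +173 kJ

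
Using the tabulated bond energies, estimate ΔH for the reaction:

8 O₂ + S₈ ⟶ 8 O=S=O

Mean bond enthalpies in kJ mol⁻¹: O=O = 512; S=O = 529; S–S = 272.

ΔH ≈ −2192 kJ

Bonds broken (reactants):
  O=O: 8 × 512 = 4096
  S–S: 8 × 272 = 2176
  Σ(broken) = 6272 kJ
Bonds formed (products):
  S=O: 16 × 529 = 8464
  Σ(formed) = 8464 kJ
ΔH = Σ(broken) − Σ(formed) = 6272 − 8464 = −2192 kJ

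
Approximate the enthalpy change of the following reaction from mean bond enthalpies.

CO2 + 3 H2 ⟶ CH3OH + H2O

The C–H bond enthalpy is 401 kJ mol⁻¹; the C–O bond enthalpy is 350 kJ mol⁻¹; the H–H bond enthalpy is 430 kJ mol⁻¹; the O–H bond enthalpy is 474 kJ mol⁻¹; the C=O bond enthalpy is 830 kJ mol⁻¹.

ΔH ≈ −25 kJ

Bonds broken (reactants):
  C=O: 2 × 830 = 1660
  H–H: 3 × 430 = 1290
  Σ(broken) = 2950 kJ
Bonds formed (products):
  C–H: 3 × 401 = 1203
  C–O: 1 × 350 = 350
  O–H: 3 × 474 = 1422
  Σ(formed) = 2975 kJ
ΔH = Σ(broken) − Σ(formed) = 2950 − 2975 = −25 kJ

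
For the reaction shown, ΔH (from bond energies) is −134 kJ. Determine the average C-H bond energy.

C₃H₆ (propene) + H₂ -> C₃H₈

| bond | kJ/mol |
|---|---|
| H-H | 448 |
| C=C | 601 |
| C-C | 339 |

D(C-H) ≈ 422 kJ/mol

Let D be the C-H bond energy.
Σ(broken) = 1×339 + 6×D + 1×601 + 1×448 = 1388 + 6D
Σ(formed) = 2×339 + 8×D = 678 + 8D
ΔH = Σ(broken) − Σ(formed) = (1388 + 6D) − (678 + 8D) = +710 − 2D
Setting this equal to −134 kJ gives 2D = 844, so D = 422 kJ/mol.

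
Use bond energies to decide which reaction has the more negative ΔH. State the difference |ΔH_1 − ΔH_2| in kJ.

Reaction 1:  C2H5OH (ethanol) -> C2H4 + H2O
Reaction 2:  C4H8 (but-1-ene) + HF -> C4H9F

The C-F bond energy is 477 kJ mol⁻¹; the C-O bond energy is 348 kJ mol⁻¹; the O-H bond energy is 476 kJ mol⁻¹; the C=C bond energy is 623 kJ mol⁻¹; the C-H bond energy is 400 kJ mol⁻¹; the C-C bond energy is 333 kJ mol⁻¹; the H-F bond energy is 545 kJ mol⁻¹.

Reaction 2, by 24 kJ

Reaction 1:
  Bonds broken (reactants):
    C-C: 1 × 333 = 333
    C-H: 5 × 400 = 2000
    C-O: 1 × 348 = 348
    O-H: 1 × 476 = 476
    Σ(broken) = 3157 kJ
  Bonds formed (products):
    C-H: 4 × 400 = 1600
    C=C: 1 × 623 = 623
    O-H: 2 × 476 = 952
    Σ(formed) = 3175 kJ
  ΔH_1 = 3157 − 3175 = −18 kJ
Reaction 2:
  Bonds broken (reactants):
    C-C: 2 × 333 = 666
    C-H: 8 × 400 = 3200
    C=C: 1 × 623 = 623
    H-F: 1 × 545 = 545
    Σ(broken) = 5034 kJ
  Bonds formed (products):
    C-C: 3 × 333 = 999
    C-F: 1 × 477 = 477
    C-H: 9 × 400 = 3600
    Σ(formed) = 5076 kJ
  ΔH_2 = 5034 − 5076 = −42 kJ
ΔH_1 − ΔH_2 = +24 kJ, so reaction 2 has the more negative ΔH; |ΔH_1 − ΔH_2| = 24 kJ.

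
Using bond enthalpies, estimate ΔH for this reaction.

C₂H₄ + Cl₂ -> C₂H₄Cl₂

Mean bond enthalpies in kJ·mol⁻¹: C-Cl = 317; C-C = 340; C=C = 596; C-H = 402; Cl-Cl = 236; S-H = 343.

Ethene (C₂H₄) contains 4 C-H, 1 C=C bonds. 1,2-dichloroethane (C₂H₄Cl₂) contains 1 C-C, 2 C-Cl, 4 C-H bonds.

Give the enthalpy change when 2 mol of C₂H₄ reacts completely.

Bonds broken (reactants):
  C-H: 4 × 402 = 1608
  C=C: 1 × 596 = 596
  Cl-Cl: 1 × 236 = 236
  Σ(broken) = 2440 kJ
Bonds formed (products):
  C-C: 1 × 340 = 340
  C-Cl: 2 × 317 = 634
  C-H: 4 × 402 = 1608
  Σ(formed) = 2582 kJ
ΔH = Σ(broken) − Σ(formed) = 2440 − 2582 = −142 kJ
For 2× the reaction as written: 2 × (−142) = −284 kJ

ΔH = −284 kJ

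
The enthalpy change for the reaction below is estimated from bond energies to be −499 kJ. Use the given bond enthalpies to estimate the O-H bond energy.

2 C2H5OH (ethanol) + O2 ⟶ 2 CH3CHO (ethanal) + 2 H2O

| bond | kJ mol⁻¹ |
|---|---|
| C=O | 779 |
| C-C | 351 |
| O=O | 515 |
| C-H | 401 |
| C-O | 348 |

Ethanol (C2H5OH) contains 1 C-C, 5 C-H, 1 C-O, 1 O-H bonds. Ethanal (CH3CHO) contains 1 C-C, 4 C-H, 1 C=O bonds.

D(O-H) ≈ 477 kJ/mol

Let D be the O-H bond energy.
Σ(broken) = 2×351 + 10×401 + 2×348 + 2×D + 1×515 = 5923 + 2D
Σ(formed) = 2×351 + 8×401 + 2×779 + 4×D = 5468 + 4D
ΔH = Σ(broken) − Σ(formed) = (5923 + 2D) − (5468 + 4D) = +455 − 2D
Setting this equal to −499 kJ gives 2D = 954, so D = 477 kJ/mol.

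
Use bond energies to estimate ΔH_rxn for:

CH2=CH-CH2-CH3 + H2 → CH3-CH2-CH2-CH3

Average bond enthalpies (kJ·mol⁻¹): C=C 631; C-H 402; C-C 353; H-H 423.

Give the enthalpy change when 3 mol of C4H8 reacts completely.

Bonds broken (reactants):
  C-C: 2 × 353 = 706
  C-H: 8 × 402 = 3216
  C=C: 1 × 631 = 631
  H-H: 1 × 423 = 423
  Σ(broken) = 4976 kJ
Bonds formed (products):
  C-C: 3 × 353 = 1059
  C-H: 10 × 402 = 4020
  Σ(formed) = 5079 kJ
ΔH = Σ(broken) − Σ(formed) = 4976 − 5079 = −103 kJ
For 3× the reaction as written: 3 × (−103) = −309 kJ

ΔH = −309 kJ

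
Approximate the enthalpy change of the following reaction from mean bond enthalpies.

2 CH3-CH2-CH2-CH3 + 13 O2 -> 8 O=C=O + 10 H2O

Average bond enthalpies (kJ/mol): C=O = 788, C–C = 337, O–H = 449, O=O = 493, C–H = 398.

Bonds broken (reactants):
  C–C: 6 × 337 = 2022
  C–H: 20 × 398 = 7960
  O=O: 13 × 493 = 6409
  Σ(broken) = 16391 kJ
Bonds formed (products):
  C=O: 16 × 788 = 12608
  O–H: 20 × 449 = 8980
  Σ(formed) = 21588 kJ
ΔH = Σ(broken) − Σ(formed) = 16391 − 21588 = −5197 kJ

ΔH ≈ −5197 kJ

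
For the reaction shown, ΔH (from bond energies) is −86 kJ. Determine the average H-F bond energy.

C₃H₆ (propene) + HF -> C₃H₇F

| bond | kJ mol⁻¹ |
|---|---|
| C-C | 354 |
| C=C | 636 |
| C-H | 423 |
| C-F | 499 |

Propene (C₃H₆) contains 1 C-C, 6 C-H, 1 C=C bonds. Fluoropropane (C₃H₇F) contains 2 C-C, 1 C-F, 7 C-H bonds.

D(H-F) ≈ 554 kJ/mol

Let D be the H-F bond energy.
Σ(broken) = 1×354 + 6×423 + 1×636 + 1×D = 3528 + D
Σ(formed) = 2×354 + 1×499 + 7×423 = 4168
ΔH = Σ(broken) − Σ(formed) = (3528 + D) − (4168) = −640 + D
Setting this equal to −86 kJ gives D = 554 kJ/mol.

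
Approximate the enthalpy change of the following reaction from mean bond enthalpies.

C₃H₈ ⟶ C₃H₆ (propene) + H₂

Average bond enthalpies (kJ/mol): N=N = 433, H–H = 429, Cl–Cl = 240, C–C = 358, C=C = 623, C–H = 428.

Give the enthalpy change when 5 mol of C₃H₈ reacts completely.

ΔH = +810 kJ

Bonds broken (reactants):
  C–C: 2 × 358 = 716
  C–H: 8 × 428 = 3424
  Σ(broken) = 4140 kJ
Bonds formed (products):
  C–C: 1 × 358 = 358
  C–H: 6 × 428 = 2568
  C=C: 1 × 623 = 623
  H–H: 1 × 429 = 429
  Σ(formed) = 3978 kJ
ΔH = Σ(broken) − Σ(formed) = 4140 − 3978 = +162 kJ
For 5× the reaction as written: 5 × (+162) = +810 kJ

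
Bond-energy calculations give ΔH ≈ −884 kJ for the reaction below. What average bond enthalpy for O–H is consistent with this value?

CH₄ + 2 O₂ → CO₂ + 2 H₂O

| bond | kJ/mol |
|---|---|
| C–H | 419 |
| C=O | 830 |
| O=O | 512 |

D(O–H) ≈ 481 kJ/mol

Let D be the O–H bond energy.
Σ(broken) = 4×419 + 2×512 = 2700
Σ(formed) = 2×830 + 4×D = 1660 + 4D
ΔH = Σ(broken) − Σ(formed) = (2700) − (1660 + 4D) = +1040 − 4D
Setting this equal to −884 kJ gives 4D = 1924, so D = 481 kJ/mol.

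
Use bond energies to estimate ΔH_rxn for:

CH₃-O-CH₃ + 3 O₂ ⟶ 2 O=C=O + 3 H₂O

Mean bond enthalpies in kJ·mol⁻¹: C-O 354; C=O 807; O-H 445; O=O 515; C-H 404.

Bonds broken (reactants):
  C-H: 6 × 404 = 2424
  C-O: 2 × 354 = 708
  O=O: 3 × 515 = 1545
  Σ(broken) = 4677 kJ
Bonds formed (products):
  C=O: 4 × 807 = 3228
  O-H: 6 × 445 = 2670
  Σ(formed) = 5898 kJ
ΔH = Σ(broken) − Σ(formed) = 4677 − 5898 = −1221 kJ

ΔH ≈ −1221 kJ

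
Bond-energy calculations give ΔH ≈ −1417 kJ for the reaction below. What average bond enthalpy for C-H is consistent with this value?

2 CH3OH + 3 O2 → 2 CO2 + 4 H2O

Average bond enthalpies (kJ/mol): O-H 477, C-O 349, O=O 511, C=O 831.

Let D be the C-H bond energy.
Σ(broken) = 6×D + 2×349 + 2×477 + 3×511 = 3185 + 6D
Σ(formed) = 4×831 + 8×477 = 7140
ΔH = Σ(broken) − Σ(formed) = (3185 + 6D) − (7140) = −3955 + 6D
Setting this equal to −1417 kJ gives 6D = 2538, so D = 423 kJ/mol.

D(C-H) ≈ 423 kJ/mol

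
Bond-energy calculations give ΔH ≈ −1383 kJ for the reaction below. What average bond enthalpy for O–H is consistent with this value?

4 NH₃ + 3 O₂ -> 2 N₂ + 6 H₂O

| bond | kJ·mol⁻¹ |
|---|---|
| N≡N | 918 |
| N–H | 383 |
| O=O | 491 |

D(O–H) ≈ 468 kJ/mol

Let D be the O–H bond energy.
Σ(broken) = 12×383 + 3×491 = 6069
Σ(formed) = 2×918 + 12×D = 1836 + 12D
ΔH = Σ(broken) − Σ(formed) = (6069) − (1836 + 12D) = +4233 − 12D
Setting this equal to −1383 kJ gives 12D = 5616, so D = 468 kJ/mol.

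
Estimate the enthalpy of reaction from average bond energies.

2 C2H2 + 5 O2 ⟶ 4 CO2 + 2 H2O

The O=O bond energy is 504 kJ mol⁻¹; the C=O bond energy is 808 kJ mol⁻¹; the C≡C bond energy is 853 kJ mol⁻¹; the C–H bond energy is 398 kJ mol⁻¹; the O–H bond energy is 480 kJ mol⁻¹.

ΔH ≈ −2566 kJ

Bonds broken (reactants):
  C≡C: 2 × 853 = 1706
  C–H: 4 × 398 = 1592
  O=O: 5 × 504 = 2520
  Σ(broken) = 5818 kJ
Bonds formed (products):
  C=O: 8 × 808 = 6464
  O–H: 4 × 480 = 1920
  Σ(formed) = 8384 kJ
ΔH = Σ(broken) − Σ(formed) = 5818 − 8384 = −2566 kJ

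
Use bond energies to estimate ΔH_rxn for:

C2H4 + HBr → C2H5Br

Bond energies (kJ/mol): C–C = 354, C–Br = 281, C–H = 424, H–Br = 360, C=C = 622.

ΔH ≈ −77 kJ

Bonds broken (reactants):
  C–H: 4 × 424 = 1696
  C=C: 1 × 622 = 622
  H–Br: 1 × 360 = 360
  Σ(broken) = 2678 kJ
Bonds formed (products):
  C–Br: 1 × 281 = 281
  C–C: 1 × 354 = 354
  C–H: 5 × 424 = 2120
  Σ(formed) = 2755 kJ
ΔH = Σ(broken) − Σ(formed) = 2678 − 2755 = −77 kJ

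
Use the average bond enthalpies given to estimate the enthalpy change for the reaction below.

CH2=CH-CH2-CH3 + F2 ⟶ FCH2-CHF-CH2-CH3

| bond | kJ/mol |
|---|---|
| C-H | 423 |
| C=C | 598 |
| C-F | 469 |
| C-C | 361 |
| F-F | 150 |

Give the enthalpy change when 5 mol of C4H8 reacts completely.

ΔH = −2755 kJ

Bonds broken (reactants):
  C-C: 2 × 361 = 722
  C-H: 8 × 423 = 3384
  C=C: 1 × 598 = 598
  F-F: 1 × 150 = 150
  Σ(broken) = 4854 kJ
Bonds formed (products):
  C-C: 3 × 361 = 1083
  C-F: 2 × 469 = 938
  C-H: 8 × 423 = 3384
  Σ(formed) = 5405 kJ
ΔH = Σ(broken) − Σ(formed) = 4854 − 5405 = −551 kJ
For 5× the reaction as written: 5 × (−551) = −2755 kJ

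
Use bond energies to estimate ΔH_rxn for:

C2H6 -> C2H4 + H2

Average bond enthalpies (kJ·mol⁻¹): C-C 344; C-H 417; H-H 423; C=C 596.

ΔH ≈ +159 kJ

Bonds broken (reactants):
  C-C: 1 × 344 = 344
  C-H: 6 × 417 = 2502
  Σ(broken) = 2846 kJ
Bonds formed (products):
  C-H: 4 × 417 = 1668
  C=C: 1 × 596 = 596
  H-H: 1 × 423 = 423
  Σ(formed) = 2687 kJ
ΔH = Σ(broken) − Σ(formed) = 2846 − 2687 = +159 kJ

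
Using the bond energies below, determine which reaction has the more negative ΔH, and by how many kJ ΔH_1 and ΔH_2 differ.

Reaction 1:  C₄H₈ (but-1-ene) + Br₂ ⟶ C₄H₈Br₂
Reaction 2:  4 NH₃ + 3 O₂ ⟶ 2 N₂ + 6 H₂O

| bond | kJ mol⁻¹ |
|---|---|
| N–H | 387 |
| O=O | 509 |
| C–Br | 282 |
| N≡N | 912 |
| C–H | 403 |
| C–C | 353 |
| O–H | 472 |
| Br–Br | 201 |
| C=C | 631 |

Reaction 1:
  Bonds broken (reactants):
    Br–Br: 1 × 201 = 201
    C–C: 2 × 353 = 706
    C–H: 8 × 403 = 3224
    C=C: 1 × 631 = 631
    Σ(broken) = 4762 kJ
  Bonds formed (products):
    C–Br: 2 × 282 = 564
    C–C: 3 × 353 = 1059
    C–H: 8 × 403 = 3224
    Σ(formed) = 4847 kJ
  ΔH_1 = 4762 − 4847 = −85 kJ
Reaction 2:
  Bonds broken (reactants):
    N–H: 12 × 387 = 4644
    O=O: 3 × 509 = 1527
    Σ(broken) = 6171 kJ
  Bonds formed (products):
    N≡N: 2 × 912 = 1824
    O–H: 12 × 472 = 5664
    Σ(formed) = 7488 kJ
  ΔH_2 = 6171 − 7488 = −1317 kJ
ΔH_1 − ΔH_2 = +1232 kJ, so reaction 2 has the more negative ΔH; |ΔH_1 − ΔH_2| = 1232 kJ.

Reaction 2, by 1232 kJ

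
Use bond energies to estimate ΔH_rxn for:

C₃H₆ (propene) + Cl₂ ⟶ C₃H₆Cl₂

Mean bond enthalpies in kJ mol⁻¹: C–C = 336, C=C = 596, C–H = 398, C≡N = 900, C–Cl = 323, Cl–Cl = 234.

Bonds broken (reactants):
  C–C: 1 × 336 = 336
  C–H: 6 × 398 = 2388
  C=C: 1 × 596 = 596
  Cl–Cl: 1 × 234 = 234
  Σ(broken) = 3554 kJ
Bonds formed (products):
  C–C: 2 × 336 = 672
  C–Cl: 2 × 323 = 646
  C–H: 6 × 398 = 2388
  Σ(formed) = 3706 kJ
ΔH = Σ(broken) − Σ(formed) = 3554 − 3706 = −152 kJ

ΔH ≈ −152 kJ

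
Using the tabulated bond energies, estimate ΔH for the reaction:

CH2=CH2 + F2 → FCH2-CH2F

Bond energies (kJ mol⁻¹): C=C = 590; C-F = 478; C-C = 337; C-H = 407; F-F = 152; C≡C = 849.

ΔH ≈ −551 kJ

Bonds broken (reactants):
  C-H: 4 × 407 = 1628
  C=C: 1 × 590 = 590
  F-F: 1 × 152 = 152
  Σ(broken) = 2370 kJ
Bonds formed (products):
  C-C: 1 × 337 = 337
  C-F: 2 × 478 = 956
  C-H: 4 × 407 = 1628
  Σ(formed) = 2921 kJ
ΔH = Σ(broken) − Σ(formed) = 2370 − 2921 = −551 kJ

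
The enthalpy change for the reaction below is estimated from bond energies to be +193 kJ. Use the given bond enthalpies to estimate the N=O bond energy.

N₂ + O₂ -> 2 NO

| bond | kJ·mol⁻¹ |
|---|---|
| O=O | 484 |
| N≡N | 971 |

D(N=O) ≈ 631 kJ/mol

Let D be the N=O bond energy.
Σ(broken) = 1×971 + 1×484 = 1455
Σ(formed) = 2×D = 2D
ΔH = Σ(broken) − Σ(formed) = (1455) − (2D) = +1455 − 2D
Setting this equal to +193 kJ gives 2D = 1262, so D = 631 kJ/mol.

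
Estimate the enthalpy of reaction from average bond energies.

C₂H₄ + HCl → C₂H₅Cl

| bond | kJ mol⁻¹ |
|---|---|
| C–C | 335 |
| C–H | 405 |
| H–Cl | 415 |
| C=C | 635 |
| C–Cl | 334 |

Bonds broken (reactants):
  C–H: 4 × 405 = 1620
  C=C: 1 × 635 = 635
  H–Cl: 1 × 415 = 415
  Σ(broken) = 2670 kJ
Bonds formed (products):
  C–C: 1 × 335 = 335
  C–Cl: 1 × 334 = 334
  C–H: 5 × 405 = 2025
  Σ(formed) = 2694 kJ
ΔH = Σ(broken) − Σ(formed) = 2670 − 2694 = −24 kJ

ΔH ≈ −24 kJ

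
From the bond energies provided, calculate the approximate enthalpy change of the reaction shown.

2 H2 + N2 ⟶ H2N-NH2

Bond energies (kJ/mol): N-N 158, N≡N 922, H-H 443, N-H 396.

ΔH ≈ +66 kJ

Bonds broken (reactants):
  H-H: 2 × 443 = 886
  N≡N: 1 × 922 = 922
  Σ(broken) = 1808 kJ
Bonds formed (products):
  N-H: 4 × 396 = 1584
  N-N: 1 × 158 = 158
  Σ(formed) = 1742 kJ
ΔH = Σ(broken) − Σ(formed) = 1808 − 1742 = +66 kJ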